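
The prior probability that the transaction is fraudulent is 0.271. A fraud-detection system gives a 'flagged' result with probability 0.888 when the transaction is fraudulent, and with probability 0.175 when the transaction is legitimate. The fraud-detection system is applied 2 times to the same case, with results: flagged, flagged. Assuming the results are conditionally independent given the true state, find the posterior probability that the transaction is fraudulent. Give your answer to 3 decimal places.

Posterior P(H) ≈ 0.905

With H the event that the transaction is fraudulent, the joint likelihood of the observed sequence is P(data|H) = 0.888·0.888 = 0.78854 and P(data|¬H) = 0.175·0.175 = 0.030625.
Bayes: P(H|data) = 0.271·0.78854 / (0.271·0.78854 + 0.729·0.030625) = 0.21370/0.23602 = 0.9054.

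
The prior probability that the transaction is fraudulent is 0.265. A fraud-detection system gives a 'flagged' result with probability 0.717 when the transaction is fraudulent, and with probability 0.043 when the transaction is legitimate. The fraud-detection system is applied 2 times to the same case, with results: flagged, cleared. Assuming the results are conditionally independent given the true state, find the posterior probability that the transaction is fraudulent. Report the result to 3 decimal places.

Posterior P(H) ≈ 0.640

Let H be the event that the transaction is fraudulent; start with P(H) = 0.265. P('flagged'|H) = 0.717, P('flagged'|¬H) = 0.043.
Update on result 1 ('flagged'): P(H) ← 0.717·0.2650 / (0.717·0.2650 + 0.043·0.7350) = 0.19001/0.22161 = 0.8574.
Update on result 2 ('cleared'): P(H) ← 0.283·0.8574 / (0.283·0.8574 + 0.957·0.1426) = 0.24264/0.37912 = 0.6400.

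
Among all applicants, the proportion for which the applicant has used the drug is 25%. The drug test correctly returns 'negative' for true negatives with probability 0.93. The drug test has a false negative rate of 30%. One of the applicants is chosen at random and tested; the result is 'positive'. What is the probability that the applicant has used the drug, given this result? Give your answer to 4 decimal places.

P(H | E) ≈ 0.7692

Write H for 'the applicant has used the drug'. Prior odds H:¬H = 0.25/0.75 = 0.33333. For the 'positive' outcome, the likelihood ratio is 0.7/0.07 = 10.0000.
Posterior odds = 0.33333 × 10.0000 = 3.3333, so P(H|E) = 3.3333/(1+3.3333) = 0.7692.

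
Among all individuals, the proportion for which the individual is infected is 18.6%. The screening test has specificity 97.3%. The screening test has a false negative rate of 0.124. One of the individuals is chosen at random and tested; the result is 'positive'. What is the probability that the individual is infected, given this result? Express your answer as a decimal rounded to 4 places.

Write H for 'the individual is infected'. Prior odds H:¬H = 0.186/0.814 = 0.22850. For the 'positive' outcome, the likelihood ratio is 0.876/0.027 = 32.444.
Posterior odds = 0.22850 × 32.444 = 7.4136, so P(H|E) = 7.4136/(1+7.4136) = 0.8811.

P(H | E) ≈ 0.8811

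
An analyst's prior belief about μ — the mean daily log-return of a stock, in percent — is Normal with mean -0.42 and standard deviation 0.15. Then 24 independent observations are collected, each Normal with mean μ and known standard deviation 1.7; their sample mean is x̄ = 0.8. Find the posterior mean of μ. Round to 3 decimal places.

Posterior mean ≈ -0.228

Prior precision 1/τ₀² = 1/0.15² = 44.4444; data precision n/σ² = 24/1.7² = 8.30450.
Posterior precision = 44.4444 + 8.30450 = 52.7489.
Posterior mean = (44.4444·-0.42 + 8.30450·0.8) / 52.7489 = -0.228.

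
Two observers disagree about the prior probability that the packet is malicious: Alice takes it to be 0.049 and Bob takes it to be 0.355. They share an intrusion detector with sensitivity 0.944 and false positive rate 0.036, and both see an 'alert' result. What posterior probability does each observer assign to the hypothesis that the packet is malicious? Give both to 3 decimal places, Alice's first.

Alice: 0.575; Bob: 0.935

P('+'|H) = 0.944, P('+'|¬H) = 0.036.
Alice: numerator 0.944·0.049 = 0.046256; evidence = 0.046256+0.036·0.951 = 0.080492; posterior = 0.575.
Bob: numerator 0.944·0.355 = 0.33512; evidence = 0.33512+0.036·0.645 = 0.35834; posterior = 0.935.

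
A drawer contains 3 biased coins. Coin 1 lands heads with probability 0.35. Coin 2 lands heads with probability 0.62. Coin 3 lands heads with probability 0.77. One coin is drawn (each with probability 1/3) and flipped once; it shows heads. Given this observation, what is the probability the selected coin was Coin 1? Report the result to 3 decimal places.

Posterior probability ≈ 0.201

Tabulate prior·likelihood by source: [1] prior 0.333333, lik 0.35, product 0.1167; [2] prior 0.333333, lik 0.62, product 0.2067; [3] prior 0.333333, lik 0.77, product 0.2567.
Normalizing constant = 0.58000; the posterior for Coin 1 is its product over the sum, 0.1167/0.58000 = 0.201.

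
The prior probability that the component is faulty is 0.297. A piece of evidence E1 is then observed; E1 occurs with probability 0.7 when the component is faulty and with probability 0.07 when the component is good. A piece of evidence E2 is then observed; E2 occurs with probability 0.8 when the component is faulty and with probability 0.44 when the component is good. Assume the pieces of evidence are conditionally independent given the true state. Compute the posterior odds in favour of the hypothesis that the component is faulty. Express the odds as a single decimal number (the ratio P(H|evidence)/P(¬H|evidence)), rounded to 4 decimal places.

Posterior odds ≈ 7.6814

Prior odds = 0.297/(1−0.297) = 0.42248.
Likelihood ratio for E1 = 0.7/0.07 = 10.0000.
Likelihood ratio for E2 = 0.8/0.44 = 1.8182.
Posterior odds = prior odds × LR₁ × LR₂ = 7.6814.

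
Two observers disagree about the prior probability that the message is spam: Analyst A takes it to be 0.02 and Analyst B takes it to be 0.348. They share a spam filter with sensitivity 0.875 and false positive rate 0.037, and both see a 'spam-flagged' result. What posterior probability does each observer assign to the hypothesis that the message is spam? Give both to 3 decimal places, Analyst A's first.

P('+'|H) = 0.875, P('+'|¬H) = 0.037.
Analyst A: numerator 0.875·0.02 = 0.017500; evidence = 0.017500+0.037·0.98 = 0.053760; posterior = 0.326.
Analyst B: numerator 0.875·0.348 = 0.30450; evidence = 0.30450+0.037·0.652 = 0.32862; posterior = 0.927.

Analyst A: 0.326; Analyst B: 0.927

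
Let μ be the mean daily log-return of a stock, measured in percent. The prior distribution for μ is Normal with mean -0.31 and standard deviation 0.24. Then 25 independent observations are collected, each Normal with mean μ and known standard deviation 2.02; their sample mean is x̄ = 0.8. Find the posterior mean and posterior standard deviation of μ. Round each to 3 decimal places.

With known σ, the Normal prior is conjugate. Weight on the data is w = (n/σ²)/(n/σ² + 1/τ₀²) = 6.12685/(6.12685+17.3611) = 0.26085.
Posterior mean = w·x̄ + (1−w)·μ₀ = 0.26085·0.8 + 0.73915·-0.31 = -0.020. Posterior variance = 1/(6.12685+17.3611) = 0.0425750, so SD = 0.206.

Posterior mean ≈ -0.020; posterior SD ≈ 0.206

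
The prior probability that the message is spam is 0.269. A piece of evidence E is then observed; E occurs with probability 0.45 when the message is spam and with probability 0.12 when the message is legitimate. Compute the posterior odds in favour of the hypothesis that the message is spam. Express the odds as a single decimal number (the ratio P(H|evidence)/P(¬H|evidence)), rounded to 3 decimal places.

Prior odds = 0.269/(1−0.269) = 0.36799. In log-odds, ln(0.36799) = -0.99970.
Add log likelihood ratio: ln(3.7500) = 1.3218.
Posterior log-odds = 0.32205, so posterior odds = exp(0.32205) = 1.3800.

Posterior odds ≈ 1.380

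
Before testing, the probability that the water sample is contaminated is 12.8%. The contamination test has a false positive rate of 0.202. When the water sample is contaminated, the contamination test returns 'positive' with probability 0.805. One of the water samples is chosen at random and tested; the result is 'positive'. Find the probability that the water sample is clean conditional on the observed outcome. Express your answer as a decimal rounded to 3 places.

Let H be the event that the water sample is contaminated. P(H) = 0.128, so P(¬H) = 0.872. With E the 'positive' result, P(E|H) = 0.805 and P(E|¬H) = 0.202.
P(E) = 0.805·0.128 + 0.202·0.872 = 0.10304 + 0.17614 = 0.27918.
By Bayes' theorem, P(H|E) = 0.10304 / 0.27918 = 0.369. Hence P(¬H|E) = 1 − 0.369 = 0.631.

P(¬H | E) ≈ 0.631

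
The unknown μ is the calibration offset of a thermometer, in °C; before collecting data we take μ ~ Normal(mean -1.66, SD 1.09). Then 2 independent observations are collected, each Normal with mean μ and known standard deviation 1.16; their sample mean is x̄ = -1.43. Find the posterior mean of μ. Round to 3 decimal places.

Posterior mean ≈ -1.513

Prior precision 1/τ₀² = 1/1.09² = 0.841680; data precision n/σ² = 2/1.16² = 1.48633.
Posterior precision = 0.841680 + 1.48633 = 2.32801.
Posterior mean = (0.841680·-1.66 + 1.48633·-1.43) / 2.32801 = -1.513.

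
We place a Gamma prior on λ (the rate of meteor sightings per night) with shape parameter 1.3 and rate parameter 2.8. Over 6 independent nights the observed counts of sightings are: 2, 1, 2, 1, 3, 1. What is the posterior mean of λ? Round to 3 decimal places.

Posterior mean ≈ 1.284

Total count ∑xᵢ = 10 over n = 6 nights.
Gamma is conjugate to the Poisson likelihood: posterior is Gamma(shape = 1.3+10 = 11.3, rate = 2.8+6 = 8.8).
E[λ | data] = 11.3/8.8 = 1.284.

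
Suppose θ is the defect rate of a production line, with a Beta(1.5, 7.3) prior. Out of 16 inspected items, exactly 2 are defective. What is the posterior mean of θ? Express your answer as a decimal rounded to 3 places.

Posterior mean ≈ 0.141

Observing 2 successes and 14 failures updates Beta(1.5, 7.3) by adding the success and failure counts to the two shape parameters: α = 1.5+2 = 3.5, β = 7.3+14 = 21.3.
Posterior mean = α/(α+β) = 3.5/24.8 = 0.141.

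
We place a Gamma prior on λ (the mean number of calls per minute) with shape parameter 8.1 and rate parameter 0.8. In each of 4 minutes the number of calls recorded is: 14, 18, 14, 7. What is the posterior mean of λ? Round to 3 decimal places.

Posterior mean ≈ 12.729

The Poisson likelihood adds the total count to the shape and the number of exposure periods to the rate. Here ∑xᵢ = 53 and n = 4, so shape 8.1→61.1 and rate 0.8→4.8.
Posterior mean = shape/rate = 61.1/4.8 = 12.729.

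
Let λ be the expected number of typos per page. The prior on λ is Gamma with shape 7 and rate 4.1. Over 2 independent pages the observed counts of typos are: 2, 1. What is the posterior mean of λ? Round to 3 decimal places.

Posterior mean ≈ 1.639

The Poisson likelihood adds the total count to the shape and the number of exposure periods to the rate. Here ∑xᵢ = 3 and n = 2, so shape 7→10 and rate 4.1→6.1.
Posterior mean = shape/rate = 10/6.1 = 1.639.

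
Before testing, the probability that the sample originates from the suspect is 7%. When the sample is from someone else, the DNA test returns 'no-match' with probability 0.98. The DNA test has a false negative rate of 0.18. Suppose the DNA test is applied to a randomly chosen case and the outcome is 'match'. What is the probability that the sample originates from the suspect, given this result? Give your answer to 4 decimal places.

P(H | E) ≈ 0.7553

Let H be the event that the sample originates from the suspect. P(H) = 0.07, so P(¬H) = 0.93. With E the 'match' result, P(E|H) = 0.82 and P(E|¬H) = 0.02.
P(E) = 0.82·0.07 + 0.02·0.93 = 0.057400 + 0.018600 = 0.076000.
By Bayes' theorem, P(H|E) = 0.057400 / 0.076000 = 0.7553.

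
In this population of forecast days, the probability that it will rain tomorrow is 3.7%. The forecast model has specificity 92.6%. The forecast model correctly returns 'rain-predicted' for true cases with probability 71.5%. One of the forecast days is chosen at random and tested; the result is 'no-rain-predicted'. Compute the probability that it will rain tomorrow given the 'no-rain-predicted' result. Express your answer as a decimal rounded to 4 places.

P(H | E) ≈ 0.0117

Let H be the event that it will rain tomorrow. P(H) = 0.037, so P(¬H) = 0.963. With E the 'no-rain-predicted' result, P(E|H) = 0.285 and P(E|¬H) = 0.926.
P(E) = 0.285·0.037 + 0.926·0.963 = 0.010545 + 0.89174 = 0.90228.
By Bayes' theorem, P(H|E) = 0.010545 / 0.90228 = 0.0117.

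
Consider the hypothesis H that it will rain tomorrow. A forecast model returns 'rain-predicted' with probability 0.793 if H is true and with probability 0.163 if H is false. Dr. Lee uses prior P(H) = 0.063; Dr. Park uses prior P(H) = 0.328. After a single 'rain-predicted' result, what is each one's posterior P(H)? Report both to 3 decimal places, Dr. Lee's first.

P('+'|H) = 0.793, P('+'|¬H) = 0.163.
Dr. Lee: numerator 0.793·0.063 = 0.049959; evidence = 0.049959+0.163·0.937 = 0.20269; posterior = 0.246.
Dr. Park: numerator 0.793·0.328 = 0.26010; evidence = 0.26010+0.163·0.672 = 0.36964; posterior = 0.704.

Dr. Lee: 0.246; Dr. Park: 0.704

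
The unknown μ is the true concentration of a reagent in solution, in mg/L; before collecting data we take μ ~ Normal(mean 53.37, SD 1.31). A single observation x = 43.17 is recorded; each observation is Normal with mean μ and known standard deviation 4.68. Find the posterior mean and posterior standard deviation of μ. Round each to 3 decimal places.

With known σ, the Normal prior is conjugate. Weight on the data is w = (n/σ²)/(n/σ² + 1/τ₀²) = 0.0456571/(0.0456571+0.582717) = 0.072659.
Posterior mean = w·x̄ + (1−w)·μ₀ = 0.072659·43.17 + 0.92734·53.37 = 52.629. Posterior variance = 1/(0.0456571+0.582717) = 1.59141, so SD = 1.262.

Posterior mean ≈ 52.629; posterior SD ≈ 1.262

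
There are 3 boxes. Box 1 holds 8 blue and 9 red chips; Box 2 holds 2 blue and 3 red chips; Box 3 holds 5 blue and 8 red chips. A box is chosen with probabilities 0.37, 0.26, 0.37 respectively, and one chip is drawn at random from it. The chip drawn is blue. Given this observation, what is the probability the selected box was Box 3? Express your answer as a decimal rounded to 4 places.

P(blue|Box 1) = 0.4706; P(blue|Box 2) = 0.4; P(blue|Box 3) = 0.3846.
Prior × likelihood for each source: 0.37·0.4706=0.1741, 0.26·0.4=0.1040, 0.37·0.3846=0.1423. Summing gives P(blue) = 0.42043.
P(Box 3 | blue) = 0.1423 / 0.42043 = 0.3385.

Posterior probability ≈ 0.3385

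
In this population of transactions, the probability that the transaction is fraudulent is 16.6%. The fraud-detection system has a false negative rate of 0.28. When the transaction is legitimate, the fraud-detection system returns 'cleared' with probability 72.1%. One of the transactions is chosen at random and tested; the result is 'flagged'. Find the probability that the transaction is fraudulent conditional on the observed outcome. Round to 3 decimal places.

P(H | E) ≈ 0.339

Let H be the event that the transaction is fraudulent. P(H) = 0.166, so P(¬H) = 0.834. With E the 'flagged' result, P(E|H) = 0.72 and P(E|¬H) = 0.279.
P(E) = 0.72·0.166 + 0.279·0.834 = 0.11952 + 0.23269 = 0.35221.
By Bayes' theorem, P(H|E) = 0.11952 / 0.35221 = 0.339.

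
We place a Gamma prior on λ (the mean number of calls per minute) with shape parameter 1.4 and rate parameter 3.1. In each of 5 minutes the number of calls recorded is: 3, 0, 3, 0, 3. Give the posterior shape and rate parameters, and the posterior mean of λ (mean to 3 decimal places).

Posterior: Gamma(shape=10.4, rate=8.1); mean ≈ 1.284

The Poisson likelihood adds the total count to the shape and the number of exposure periods to the rate. Here ∑xᵢ = 9 and n = 5, so shape 1.4→10.4 and rate 3.1→8.1.
Posterior mean = shape/rate = 10.4/8.1 = 1.284.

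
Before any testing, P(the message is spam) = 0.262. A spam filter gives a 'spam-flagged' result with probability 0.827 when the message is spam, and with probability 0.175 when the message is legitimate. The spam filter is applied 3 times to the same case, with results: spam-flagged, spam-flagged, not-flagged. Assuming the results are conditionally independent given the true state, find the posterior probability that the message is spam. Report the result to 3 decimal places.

Posterior P(H) ≈ 0.624

Let H be the event that the message is spam; start with P(H) = 0.262. P('spam-flagged'|H) = 0.827, P('spam-flagged'|¬H) = 0.175.
Update on result 1 ('spam-flagged'): P(H) ← 0.827·0.2620 / (0.827·0.2620 + 0.175·0.7380) = 0.21667/0.34582 = 0.6265.
Update on result 2 ('spam-flagged'): P(H) ← 0.827·0.6265 / (0.827·0.6265 + 0.175·0.3735) = 0.51815/0.58351 = 0.8880.
Update on result 3 ('not-flagged'): P(H) ← 0.173·0.8880 / (0.173·0.8880 + 0.825·0.1120) = 0.15362/0.24603 = 0.6244.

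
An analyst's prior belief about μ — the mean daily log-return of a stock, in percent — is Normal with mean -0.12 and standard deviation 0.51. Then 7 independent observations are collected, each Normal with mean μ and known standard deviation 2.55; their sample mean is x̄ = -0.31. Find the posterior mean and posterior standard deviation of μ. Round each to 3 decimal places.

Prior precision 1/τ₀² = 1/0.51² = 3.84468; data precision n/σ² = 7/2.55² = 1.07651.
Posterior precision = 3.84468 + 1.07651 = 4.92118, giving posterior SD = 1/√4.92118 = 0.451.
Posterior mean = (3.84468·-0.12 + 1.07651·-0.31) / 4.92118 = -0.162.

Posterior mean ≈ -0.162; posterior SD ≈ 0.451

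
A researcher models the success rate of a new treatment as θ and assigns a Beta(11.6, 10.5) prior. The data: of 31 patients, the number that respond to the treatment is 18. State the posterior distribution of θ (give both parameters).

Posterior: Beta(29.6, 23.5)

Observing 18 successes and 13 failures updates Beta(11.6, 10.5) by adding the success and failure counts to the two shape parameters: α = 11.6+18 = 29.6, β = 10.5+13 = 23.5.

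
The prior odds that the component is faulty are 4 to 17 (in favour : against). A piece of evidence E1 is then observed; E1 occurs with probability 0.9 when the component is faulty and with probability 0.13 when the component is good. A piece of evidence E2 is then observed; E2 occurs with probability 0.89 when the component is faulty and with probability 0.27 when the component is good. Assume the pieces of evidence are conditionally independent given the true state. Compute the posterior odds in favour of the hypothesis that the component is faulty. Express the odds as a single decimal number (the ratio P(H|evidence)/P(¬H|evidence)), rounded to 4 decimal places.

Posterior odds ≈ 5.3695

Prior odds = 4/17 = 0.23529.
Likelihood ratio for E1 = 0.9/0.13 = 6.9231.
Likelihood ratio for E2 = 0.89/0.27 = 3.2963.
Posterior odds = prior odds × LR₁ × LR₂ = 5.3695.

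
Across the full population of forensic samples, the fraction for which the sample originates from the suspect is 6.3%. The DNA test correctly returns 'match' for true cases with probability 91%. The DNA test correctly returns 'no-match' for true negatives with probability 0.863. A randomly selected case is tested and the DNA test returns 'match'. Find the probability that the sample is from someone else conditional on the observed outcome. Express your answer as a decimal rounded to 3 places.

Let H be the event that the sample originates from the suspect. P(H) = 0.063, so P(¬H) = 0.937. With E the 'match' result, P(E|H) = 0.91 and P(E|¬H) = 0.137.
P(E) = 0.91·0.063 + 0.137·0.937 = 0.057330 + 0.12837 = 0.18570.
By Bayes' theorem, P(H|E) = 0.057330 / 0.18570 = 0.309. Hence P(¬H|E) = 1 − 0.309 = 0.691.

P(¬H | E) ≈ 0.691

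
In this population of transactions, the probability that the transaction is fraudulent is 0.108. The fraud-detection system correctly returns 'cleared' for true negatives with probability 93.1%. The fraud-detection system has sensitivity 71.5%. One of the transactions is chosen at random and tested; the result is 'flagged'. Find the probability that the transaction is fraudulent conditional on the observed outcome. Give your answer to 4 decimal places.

Write H for 'the transaction is fraudulent'. Prior odds H:¬H = 0.108/0.892 = 0.12108. For the 'flagged' outcome, the likelihood ratio is 0.715/0.069 = 10.362.
Posterior odds = 0.12108 × 10.362 = 1.2546, so P(H|E) = 1.2546/(1+1.2546) = 0.5565.

P(H | E) ≈ 0.5565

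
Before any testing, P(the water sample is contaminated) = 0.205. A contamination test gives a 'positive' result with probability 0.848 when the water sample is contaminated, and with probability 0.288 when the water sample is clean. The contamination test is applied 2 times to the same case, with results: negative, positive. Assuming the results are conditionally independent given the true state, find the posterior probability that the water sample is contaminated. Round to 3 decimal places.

Posterior P(H) ≈ 0.139

With H the event that the water sample is contaminated, the joint likelihood of the observed sequence is P(data|H) = 0.152·0.848 = 0.12890 and P(data|¬H) = 0.712·0.288 = 0.20506.
Bayes: P(H|data) = 0.205·0.12890 / (0.205·0.12890 + 0.795·0.20506) = 0.026424/0.18944 = 0.1395.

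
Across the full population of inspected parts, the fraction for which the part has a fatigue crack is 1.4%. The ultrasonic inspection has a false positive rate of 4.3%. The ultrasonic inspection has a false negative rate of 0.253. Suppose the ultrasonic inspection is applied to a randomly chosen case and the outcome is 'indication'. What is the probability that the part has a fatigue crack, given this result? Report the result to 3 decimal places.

Let H be the event that the part has a fatigue crack. P(H) = 0.014, so P(¬H) = 0.986. With E the 'indication' result, P(E|H) = 0.747 and P(E|¬H) = 0.043.
P(E) = 0.747·0.014 + 0.043·0.986 = 0.010458 + 0.042398 = 0.052856.
By Bayes' theorem, P(H|E) = 0.010458 / 0.052856 = 0.198.

P(H | E) ≈ 0.198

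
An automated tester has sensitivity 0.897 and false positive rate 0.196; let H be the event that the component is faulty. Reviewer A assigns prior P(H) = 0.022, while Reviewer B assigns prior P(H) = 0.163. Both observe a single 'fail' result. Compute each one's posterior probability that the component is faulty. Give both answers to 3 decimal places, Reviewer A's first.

Reviewer A: 0.093; Reviewer B: 0.471

The likelihood ratio for a 'fail' result is 0.897/0.196 = 4.5765.
Reviewer A: prior odds 0.022/0.978 = 0.022495; posterior odds 0.10295; posterior probability 0.093.
Reviewer B: prior odds 0.163/0.837 = 0.19474; posterior odds 0.89125; posterior probability 0.471.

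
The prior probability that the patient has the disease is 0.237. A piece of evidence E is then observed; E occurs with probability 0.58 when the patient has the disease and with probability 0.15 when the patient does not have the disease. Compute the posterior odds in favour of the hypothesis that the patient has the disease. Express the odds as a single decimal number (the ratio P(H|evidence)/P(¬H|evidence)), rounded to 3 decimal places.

Prior odds = 0.237/(1−0.237) = 0.31062.
Likelihood ratio for E = 0.58/0.15 = 3.8667.
Posterior odds = prior odds × LR = 1.2010.

Posterior odds ≈ 1.201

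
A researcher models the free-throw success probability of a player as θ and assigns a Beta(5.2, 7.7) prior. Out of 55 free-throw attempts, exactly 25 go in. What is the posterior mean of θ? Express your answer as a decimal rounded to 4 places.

The binomial likelihood is conjugate to the Beta prior: with 25 successes and 30 failures, the posterior is Beta(5.2+25, 7.7+30) = Beta(30.2, 37.7).
Posterior mean = α/(α+β) = 30.2/67.9 = 0.4448.

Posterior mean ≈ 0.4448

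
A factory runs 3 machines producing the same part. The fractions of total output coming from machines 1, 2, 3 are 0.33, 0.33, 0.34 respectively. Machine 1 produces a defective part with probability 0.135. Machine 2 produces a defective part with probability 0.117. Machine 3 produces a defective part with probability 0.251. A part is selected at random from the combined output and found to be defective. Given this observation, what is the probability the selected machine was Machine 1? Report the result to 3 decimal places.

Tabulate prior·likelihood by source: [1] prior 0.33, lik 0.135, product 0.04455; [2] prior 0.33, lik 0.117, product 0.03861; [3] prior 0.34, lik 0.251, product 0.08534.
Normalizing constant = 0.16850; the posterior for Machine 1 is its product over the sum, 0.04455/0.16850 = 0.264.

Posterior probability ≈ 0.264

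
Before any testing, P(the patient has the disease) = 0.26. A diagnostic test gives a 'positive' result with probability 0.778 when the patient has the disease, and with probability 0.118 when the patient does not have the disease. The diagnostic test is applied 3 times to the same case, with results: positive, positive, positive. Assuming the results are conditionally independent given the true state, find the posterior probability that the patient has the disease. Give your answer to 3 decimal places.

Posterior P(H) ≈ 0.990

With H the event that the patient has the disease, the joint likelihood of the observed sequence is P(data|H) = 0.778·0.778·0.778 = 0.47091 and P(data|¬H) = 0.118·0.118·0.118 = 0.0016430.
Bayes: P(H|data) = 0.26·0.47091 / (0.26·0.47091 + 0.74·0.0016430) = 0.12244/0.12365 = 0.9902.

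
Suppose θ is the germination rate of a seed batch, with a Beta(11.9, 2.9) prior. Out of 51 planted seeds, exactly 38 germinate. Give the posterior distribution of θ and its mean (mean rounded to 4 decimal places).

The binomial likelihood is conjugate to the Beta prior: with 38 successes and 13 failures, the posterior is Beta(11.9+38, 2.9+13) = Beta(49.9, 15.9).
E[θ | data] = 49.9/(49.9+15.9) = 0.7584.

Posterior: Beta(49.9, 15.9); mean ≈ 0.7584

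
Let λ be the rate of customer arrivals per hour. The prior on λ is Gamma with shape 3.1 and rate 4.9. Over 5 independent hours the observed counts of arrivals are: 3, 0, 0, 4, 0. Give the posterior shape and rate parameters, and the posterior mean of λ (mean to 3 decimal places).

The Poisson likelihood adds the total count to the shape and the number of exposure periods to the rate. Here ∑xᵢ = 7 and n = 5, so shape 3.1→10.1 and rate 4.9→9.9.
Posterior mean = shape/rate = 10.1/9.9 = 1.020.

Posterior: Gamma(shape=10.1, rate=9.9); mean ≈ 1.020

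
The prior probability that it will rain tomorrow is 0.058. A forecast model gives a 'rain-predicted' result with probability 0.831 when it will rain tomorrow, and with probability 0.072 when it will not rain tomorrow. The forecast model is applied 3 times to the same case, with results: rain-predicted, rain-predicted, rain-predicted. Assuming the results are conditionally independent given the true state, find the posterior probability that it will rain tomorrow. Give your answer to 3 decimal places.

Posterior P(H) ≈ 0.990

Let H be the event that it will rain tomorrow; start with P(H) = 0.058. P('rain-predicted'|H) = 0.831, P('rain-predicted'|¬H) = 0.072.
Update on result 1 ('rain-predicted'): P(H) ← 0.831·0.0580 / (0.831·0.0580 + 0.072·0.9420) = 0.048198/0.11602 = 0.4154.
Update on result 2 ('rain-predicted'): P(H) ← 0.831·0.4154 / (0.831·0.4154 + 0.072·0.5846) = 0.34522/0.38730 = 0.8913.
Update on result 3 ('rain-predicted'): P(H) ← 0.831·0.8913 / (0.831·0.8913 + 0.072·0.1087) = 0.74069/0.74852 = 0.9895.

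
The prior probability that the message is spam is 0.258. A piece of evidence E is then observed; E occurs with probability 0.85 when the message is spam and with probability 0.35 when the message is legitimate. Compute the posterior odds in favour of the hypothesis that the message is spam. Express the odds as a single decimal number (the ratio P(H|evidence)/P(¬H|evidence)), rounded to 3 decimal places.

Prior odds = 0.258/(1−0.258) = 0.34771.
Likelihood ratio for E = 0.85/0.35 = 2.4286.
Posterior odds = prior odds × LR = 0.84444.

Posterior odds ≈ 0.844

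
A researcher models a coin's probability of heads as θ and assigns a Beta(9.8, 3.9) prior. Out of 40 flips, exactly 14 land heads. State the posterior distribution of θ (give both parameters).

Posterior: Beta(23.8, 29.9)

The binomial likelihood is conjugate to the Beta prior: with 14 successes and 26 failures, the posterior is Beta(9.8+14, 3.9+26) = Beta(23.8, 29.9).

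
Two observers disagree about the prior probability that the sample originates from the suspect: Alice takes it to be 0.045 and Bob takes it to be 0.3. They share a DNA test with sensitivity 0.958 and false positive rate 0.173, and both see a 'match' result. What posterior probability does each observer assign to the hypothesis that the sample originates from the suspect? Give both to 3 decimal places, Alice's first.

The likelihood ratio for a 'match' result is 0.958/0.173 = 5.5376.
Alice: prior odds 0.045/0.955 = 0.047120; posterior odds 0.26093; posterior probability 0.207.
Bob: prior odds 0.3/0.7 = 0.42857; posterior odds 2.3732; posterior probability 0.704.

Alice: 0.207; Bob: 0.704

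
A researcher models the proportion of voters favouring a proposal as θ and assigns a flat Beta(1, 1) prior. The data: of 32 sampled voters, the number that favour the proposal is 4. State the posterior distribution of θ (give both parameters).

Posterior: Beta(5, 29)

The binomial likelihood is conjugate to the Beta prior: with 4 successes and 28 failures, the posterior is Beta(1+4, 1+28) = Beta(5, 29).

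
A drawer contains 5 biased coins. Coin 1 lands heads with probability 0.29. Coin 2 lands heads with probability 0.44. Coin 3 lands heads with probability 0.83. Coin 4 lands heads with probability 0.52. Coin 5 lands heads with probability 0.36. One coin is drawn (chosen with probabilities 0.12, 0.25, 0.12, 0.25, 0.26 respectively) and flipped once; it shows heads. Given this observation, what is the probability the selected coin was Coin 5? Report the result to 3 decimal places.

Tabulate prior·likelihood by source: [1] prior 0.12, lik 0.29, product 0.03480; [2] prior 0.25, lik 0.44, product 0.1100; [3] prior 0.12, lik 0.83, product 0.09960; [4] prior 0.25, lik 0.52, product 0.1300; [5] prior 0.26, lik 0.36, product 0.09360.
Normalizing constant = 0.46800; the posterior for Coin 5 is its product over the sum, 0.09360/0.46800 = 0.200.

Posterior probability ≈ 0.200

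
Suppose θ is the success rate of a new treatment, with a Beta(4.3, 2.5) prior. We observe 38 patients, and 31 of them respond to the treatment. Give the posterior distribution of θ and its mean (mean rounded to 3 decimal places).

The binomial likelihood is conjugate to the Beta prior: with 31 successes and 7 failures, the posterior is Beta(4.3+31, 2.5+7) = Beta(35.3, 9.5).
Posterior mean = α/(α+β) = 35.3/44.8 = 0.788.

Posterior: Beta(35.3, 9.5); mean ≈ 0.788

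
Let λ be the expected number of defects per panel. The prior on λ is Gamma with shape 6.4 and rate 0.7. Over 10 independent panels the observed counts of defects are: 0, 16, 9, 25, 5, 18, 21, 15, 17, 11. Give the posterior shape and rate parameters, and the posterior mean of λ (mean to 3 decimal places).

Posterior: Gamma(shape=143.4, rate=10.7); mean ≈ 13.402

Total count ∑xᵢ = 137 over n = 10 panels.
Gamma is conjugate to the Poisson likelihood: posterior is Gamma(shape = 6.4+137 = 143.4, rate = 0.7+10 = 10.7).
Posterior mean = shape/rate = 143.4/10.7 = 13.402.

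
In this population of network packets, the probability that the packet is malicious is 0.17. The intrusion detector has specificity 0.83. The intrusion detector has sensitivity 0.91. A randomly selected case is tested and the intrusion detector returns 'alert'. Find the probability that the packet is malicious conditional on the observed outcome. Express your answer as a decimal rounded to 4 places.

Let H be the event that the packet is malicious. P(H) = 0.17, so P(¬H) = 0.83. With E the 'alert' result, P(E|H) = 0.91 and P(E|¬H) = 0.17.
P(E) = 0.91·0.17 + 0.17·0.83 = 0.15470 + 0.14110 = 0.29580.
By Bayes' theorem, P(H|E) = 0.15470 / 0.29580 = 0.5230.

P(H | E) ≈ 0.5230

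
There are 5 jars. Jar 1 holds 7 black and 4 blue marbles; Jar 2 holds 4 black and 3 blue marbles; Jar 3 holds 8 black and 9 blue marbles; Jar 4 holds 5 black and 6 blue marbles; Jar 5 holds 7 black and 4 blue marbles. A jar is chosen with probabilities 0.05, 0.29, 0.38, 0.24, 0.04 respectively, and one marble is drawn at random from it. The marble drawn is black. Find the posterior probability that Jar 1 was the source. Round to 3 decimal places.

P(black|Jar 1) = 0.6364; P(black|Jar 2) = 0.5714; P(black|Jar 3) = 0.4706; P(black|Jar 4) = 0.4545; P(black|Jar 5) = 0.6364.
Prior × likelihood for each source: 0.05·0.6364=0.03182, 0.29·0.5714=0.1657, 0.38·0.4706=0.1788, 0.24·0.4545=0.1091, 0.04·0.6364=0.02545. Summing gives P(black) = 0.51090.
P(Jar 1 | black) = 0.03182 / 0.51090 = 0.062.

Posterior probability ≈ 0.062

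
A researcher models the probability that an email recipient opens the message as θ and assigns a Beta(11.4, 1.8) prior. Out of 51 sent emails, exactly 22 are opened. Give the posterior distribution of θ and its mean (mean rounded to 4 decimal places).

Observing 22 successes and 29 failures updates Beta(11.4, 1.8) by adding the success and failure counts to the two shape parameters: α = 11.4+22 = 33.4, β = 1.8+29 = 30.8.
E[θ | data] = 33.4/(33.4+30.8) = 0.5202.

Posterior: Beta(33.4, 30.8); mean ≈ 0.5202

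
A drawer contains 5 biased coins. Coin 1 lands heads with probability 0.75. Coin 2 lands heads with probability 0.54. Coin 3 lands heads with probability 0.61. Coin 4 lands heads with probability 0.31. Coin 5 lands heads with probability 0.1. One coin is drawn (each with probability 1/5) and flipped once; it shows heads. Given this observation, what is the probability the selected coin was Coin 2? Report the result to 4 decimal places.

Tabulate prior·likelihood by source: [1] prior 0.2, lik 0.75, product 0.1500; [2] prior 0.2, lik 0.54, product 0.1080; [3] prior 0.2, lik 0.61, product 0.1220; [4] prior 0.2, lik 0.31, product 0.06200; [5] prior 0.2, lik 0.1, product 0.02000.
Normalizing constant = 0.46200; the posterior for Coin 2 is its product over the sum, 0.1080/0.46200 = 0.2338.

Posterior probability ≈ 0.2338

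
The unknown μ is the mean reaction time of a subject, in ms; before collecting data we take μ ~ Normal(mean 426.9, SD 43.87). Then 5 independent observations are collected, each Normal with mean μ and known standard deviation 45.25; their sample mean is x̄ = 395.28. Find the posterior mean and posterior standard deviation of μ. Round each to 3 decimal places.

Prior precision 1/τ₀² = 1/43.87² = 0.00051959; data precision n/σ² = 5/45.25² = 0.00244193.
Posterior precision = 0.00051959 + 0.00244193 = 0.00296152, giving posterior SD = 1/√0.00296152 = 18.376.
Posterior mean = (0.00051959·426.9 + 0.00244193·395.28) / 0.00296152 = 400.828.

Posterior mean ≈ 400.828; posterior SD ≈ 18.376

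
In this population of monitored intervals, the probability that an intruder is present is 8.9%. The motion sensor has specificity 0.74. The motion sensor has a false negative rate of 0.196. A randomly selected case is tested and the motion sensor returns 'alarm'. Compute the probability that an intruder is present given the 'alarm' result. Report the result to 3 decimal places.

P(H | E) ≈ 0.232

Let H be the event that an intruder is present. P(H) = 0.089, so P(¬H) = 0.911. With E the 'alarm' result, P(E|H) = 0.804 and P(E|¬H) = 0.26.
P(E) = 0.804·0.089 + 0.26·0.911 = 0.071556 + 0.23686 = 0.30842.
By Bayes' theorem, P(H|E) = 0.071556 / 0.30842 = 0.232.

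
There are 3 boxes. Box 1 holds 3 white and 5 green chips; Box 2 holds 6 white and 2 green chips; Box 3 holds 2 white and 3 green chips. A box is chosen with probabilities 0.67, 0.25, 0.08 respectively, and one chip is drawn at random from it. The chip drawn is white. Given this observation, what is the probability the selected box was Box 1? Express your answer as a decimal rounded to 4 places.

Posterior probability ≈ 0.5337

P(white|Box 1) = 0.375; P(white|Box 2) = 0.75; P(white|Box 3) = 0.4.
Prior × likelihood for each source: 0.67·0.375=0.2513, 0.25·0.75=0.1875, 0.08·0.4=0.03200. Summing gives P(white) = 0.47075.
P(Box 1 | white) = 0.2513 / 0.47075 = 0.5337.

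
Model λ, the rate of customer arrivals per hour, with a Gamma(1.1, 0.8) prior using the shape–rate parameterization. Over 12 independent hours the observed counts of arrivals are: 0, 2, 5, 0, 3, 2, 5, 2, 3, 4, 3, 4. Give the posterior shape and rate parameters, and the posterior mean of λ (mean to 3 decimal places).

Posterior: Gamma(shape=34.1, rate=12.8); mean ≈ 2.664

The Poisson likelihood adds the total count to the shape and the number of exposure periods to the rate. Here ∑xᵢ = 33 and n = 12, so shape 1.1→34.1 and rate 0.8→12.8.
E[λ | data] = 34.1/12.8 = 2.664.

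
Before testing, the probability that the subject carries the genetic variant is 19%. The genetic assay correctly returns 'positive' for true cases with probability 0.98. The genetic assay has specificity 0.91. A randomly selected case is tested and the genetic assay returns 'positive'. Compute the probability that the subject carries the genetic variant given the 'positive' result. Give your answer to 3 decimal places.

P(H | E) ≈ 0.719

Let H be the event that the subject carries the genetic variant. P(H) = 0.19, so P(¬H) = 0.81. With E the 'positive' result, P(E|H) = 0.98 and P(E|¬H) = 0.09.
P(E) = 0.98·0.19 + 0.09·0.81 = 0.18620 + 0.072900 = 0.25910.
By Bayes' theorem, P(H|E) = 0.18620 / 0.25910 = 0.719.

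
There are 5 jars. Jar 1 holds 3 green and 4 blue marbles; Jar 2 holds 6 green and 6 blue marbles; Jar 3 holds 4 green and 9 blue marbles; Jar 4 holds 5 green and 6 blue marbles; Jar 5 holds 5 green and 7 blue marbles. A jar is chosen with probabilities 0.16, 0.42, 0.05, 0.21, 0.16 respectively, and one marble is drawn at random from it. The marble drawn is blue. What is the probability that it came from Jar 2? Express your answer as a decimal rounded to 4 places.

Tabulate prior·likelihood by source: [1] prior 0.16, lik 0.5714, product 0.09143; [2] prior 0.42, lik 0.5, product 0.2100; [3] prior 0.05, lik 0.6923, product 0.03462; [4] prior 0.21, lik 0.5455, product 0.1145; [5] prior 0.16, lik 0.5833, product 0.09333.
Normalizing constant = 0.54392; the posterior for Jar 2 is its product over the sum, 0.2100/0.54392 = 0.3861.

Posterior probability ≈ 0.3861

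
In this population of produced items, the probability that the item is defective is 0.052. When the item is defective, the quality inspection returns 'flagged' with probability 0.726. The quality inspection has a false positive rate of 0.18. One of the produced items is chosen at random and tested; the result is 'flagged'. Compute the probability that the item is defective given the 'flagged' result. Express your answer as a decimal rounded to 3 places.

P(H | E) ≈ 0.181

Let H be the event that the item is defective. P(H) = 0.052, so P(¬H) = 0.948. With E the 'flagged' result, P(E|H) = 0.726 and P(E|¬H) = 0.18.
P(E) = 0.726·0.052 + 0.18·0.948 = 0.037752 + 0.17064 = 0.20839.
By Bayes' theorem, P(H|E) = 0.037752 / 0.20839 = 0.181.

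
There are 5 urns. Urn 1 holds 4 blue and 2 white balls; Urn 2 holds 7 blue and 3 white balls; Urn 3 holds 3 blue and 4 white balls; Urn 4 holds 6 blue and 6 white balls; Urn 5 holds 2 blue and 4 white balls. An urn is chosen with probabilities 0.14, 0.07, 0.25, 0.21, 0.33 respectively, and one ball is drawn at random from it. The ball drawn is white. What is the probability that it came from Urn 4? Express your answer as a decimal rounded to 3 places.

Tabulate prior·likelihood by source: [1] prior 0.14, lik 0.3333, product 0.04667; [2] prior 0.07, lik 0.3, product 0.02100; [3] prior 0.25, lik 0.5714, product 0.1429; [4] prior 0.21, lik 0.5, product 0.1050; [5] prior 0.33, lik 0.6667, product 0.2200.
Normalizing constant = 0.53552; the posterior for Urn 4 is its product over the sum, 0.1050/0.53552 = 0.196.

Posterior probability ≈ 0.196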